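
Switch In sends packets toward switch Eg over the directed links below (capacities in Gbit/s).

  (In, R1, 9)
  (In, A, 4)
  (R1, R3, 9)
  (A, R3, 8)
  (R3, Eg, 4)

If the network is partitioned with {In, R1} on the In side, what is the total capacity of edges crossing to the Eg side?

13

Edges leaving {In, R1}: In→A (4), R1→R3 (9).
Cut capacity = 4 + 9 = 13.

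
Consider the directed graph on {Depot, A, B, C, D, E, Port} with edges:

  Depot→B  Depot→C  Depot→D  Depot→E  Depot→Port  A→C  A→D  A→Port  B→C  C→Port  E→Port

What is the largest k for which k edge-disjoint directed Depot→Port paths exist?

3

Assign every edge capacity 1; by Menger, the answer equals the max flow.
Path Depot→Port (+1); total 1.
Path Depot→C→Port (+1); total 2.
Path Depot→E→Port (+1); total 3.
No residual Depot→Port path; max flow = 3.
Certifying cut of size 3: {C→Port, Depot→E, Depot→Port}.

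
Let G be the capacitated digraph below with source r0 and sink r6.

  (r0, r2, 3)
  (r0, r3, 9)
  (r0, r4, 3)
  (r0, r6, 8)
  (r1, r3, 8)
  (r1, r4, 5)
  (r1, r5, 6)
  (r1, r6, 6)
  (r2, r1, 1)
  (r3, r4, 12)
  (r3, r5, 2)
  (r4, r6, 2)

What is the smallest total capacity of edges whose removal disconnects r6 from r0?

11

Augment r0→r6: bottleneck 8, flow now 8.
Augment r0→r4→r6: bottleneck 2, flow now 10.
Augment r0→r2→r1→r6: bottleneck 1, flow now 11.
No augmenting path remains; maximum flow = 11.
By max-flow min-cut, the minimum cut capacity equals the max flow.
In the residual graph, reachable from r0: {r0, r2, r3, r4, r5}.
Min-cut edges: r0→r6 (8), r2→r1 (1), r4→r6 (2); capacity 8 + 1 + 2 = 11.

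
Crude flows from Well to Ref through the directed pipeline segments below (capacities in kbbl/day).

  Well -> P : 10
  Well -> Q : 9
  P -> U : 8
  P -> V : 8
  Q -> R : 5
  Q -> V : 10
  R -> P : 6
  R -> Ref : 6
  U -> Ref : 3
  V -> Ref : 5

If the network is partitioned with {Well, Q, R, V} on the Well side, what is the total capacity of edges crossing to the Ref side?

27

Edges leaving {Well, Q, R, V}: Well→P (10), R→P (6), R→Ref (6), V→Ref (5).
Cut capacity = 10 + 6 + 6 + 5 = 27.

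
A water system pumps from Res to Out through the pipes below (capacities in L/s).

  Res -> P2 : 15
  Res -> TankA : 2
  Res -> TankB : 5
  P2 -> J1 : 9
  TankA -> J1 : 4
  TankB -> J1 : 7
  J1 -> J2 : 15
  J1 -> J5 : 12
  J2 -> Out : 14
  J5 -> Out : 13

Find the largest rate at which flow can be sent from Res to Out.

16

Augment Res→P2→J1→J2→Out: bottleneck 9, flow now 9.
Augment Res→TankA→J1→J2→Out: bottleneck 2, flow now 11.
Augment Res→TankB→J1→J2→Out: bottleneck 3, flow now 14.
Augment Res→TankB→J1→J5→Out: bottleneck 2, flow now 16.
No augmenting path remains; maximum flow = 16.
In the residual graph, reachable from Res: {Res, P2}.
Min-cut edges: Res→TankA (2), Res→TankB (5), P2→J1 (9); capacity 2 + 5 + 9 = 16.
This cut is saturated, so no flow can exceed 16.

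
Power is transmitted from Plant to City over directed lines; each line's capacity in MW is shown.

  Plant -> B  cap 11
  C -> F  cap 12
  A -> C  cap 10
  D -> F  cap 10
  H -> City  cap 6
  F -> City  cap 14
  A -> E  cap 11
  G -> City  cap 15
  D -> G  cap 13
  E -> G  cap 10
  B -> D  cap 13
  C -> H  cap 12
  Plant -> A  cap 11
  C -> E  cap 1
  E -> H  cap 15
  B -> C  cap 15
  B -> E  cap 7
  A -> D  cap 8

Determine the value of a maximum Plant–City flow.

22

Augment Plant→A→C→F→City: bottleneck 10, flow now 10.
Augment Plant→A→D→F→City: bottleneck 1, flow now 11.
Augment Plant→B→C→F→City: bottleneck 2, flow now 13.
Augment Plant→B→C→H→City: bottleneck 6, flow now 19.
Augment Plant→B→D→F→City: bottleneck 1, flow now 20.
Augment Plant→B→D→G→City: bottleneck 2, flow now 22.
No augmenting path remains; maximum flow = 22.
In the residual graph, reachable from Plant: {Plant}.
Min-cut edges: Plant→A (11), Plant→B (11); capacity 11 + 11 = 22.
This cut is saturated, so no flow can exceed 22.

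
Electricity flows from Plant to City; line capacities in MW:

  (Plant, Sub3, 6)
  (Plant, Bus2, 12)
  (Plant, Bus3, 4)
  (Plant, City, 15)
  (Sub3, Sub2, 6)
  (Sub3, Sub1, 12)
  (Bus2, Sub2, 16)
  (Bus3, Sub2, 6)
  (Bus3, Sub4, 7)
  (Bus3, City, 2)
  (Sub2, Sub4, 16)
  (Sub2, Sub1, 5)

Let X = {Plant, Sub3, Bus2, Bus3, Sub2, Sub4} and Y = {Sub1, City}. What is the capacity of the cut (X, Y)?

Edges leaving {Plant, Sub3, Bus2, Bus3, Sub2, Sub4}: Plant→City (15), Sub3→Sub1 (12), Bus3→City (2), Sub2→Sub1 (5).
Cut capacity = 15 + 12 + 2 + 5 = 34.

34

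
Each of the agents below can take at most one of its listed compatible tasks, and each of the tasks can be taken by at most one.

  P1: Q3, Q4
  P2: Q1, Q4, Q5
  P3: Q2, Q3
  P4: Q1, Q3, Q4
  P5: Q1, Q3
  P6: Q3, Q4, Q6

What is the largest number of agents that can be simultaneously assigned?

6

Unit-capacity flow: source→left, listed edges, right→sink; max matching = max flow.
Augmenting path P1→Q3 (+1); matched 1.
Augmenting path P2→Q1 (+1); matched 2.
Augmenting path P3→Q2 (+1); matched 3.
Augmenting path P4→Q4 (+1); matched 4.
Augmenting path P6→Q6 (+1); matched 5.
Augmenting path P5→Q1→P2→Q5 (+1); matched 6.
No augmenting path remains; maximum matching = 6.
König certificate: {P1, P2, P3, P4, P5, P6} is a vertex cover of size 6 (every listed pair touches it), so no matching can be larger.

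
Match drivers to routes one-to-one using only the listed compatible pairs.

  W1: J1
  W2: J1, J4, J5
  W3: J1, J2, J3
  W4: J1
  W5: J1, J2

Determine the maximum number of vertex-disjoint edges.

Unit-capacity flow: source→left, listed edges, right→sink; max matching = max flow.
Augmenting path W1→J1 (+1); matched 1.
Augmenting path W2→J4 (+1); matched 2.
Augmenting path W3→J2 (+1); matched 3.
Augmenting path W5→J2→W3→J3 (+1); matched 4.
No augmenting path remains; maximum matching = 4.
König certificate: {W2, W3, W5, J1} is a vertex cover of size 4 (every listed pair touches it), so no matching can be larger.

4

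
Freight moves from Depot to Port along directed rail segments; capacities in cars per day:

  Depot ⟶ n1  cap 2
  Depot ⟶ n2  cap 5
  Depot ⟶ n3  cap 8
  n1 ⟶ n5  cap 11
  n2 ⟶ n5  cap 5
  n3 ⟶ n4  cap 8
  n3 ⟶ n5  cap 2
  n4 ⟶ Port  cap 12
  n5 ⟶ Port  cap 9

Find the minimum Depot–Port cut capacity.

Augment Depot→n1→n5→Port: bottleneck 2, flow now 2.
Augment Depot→n2→n5→Port: bottleneck 5, flow now 7.
Augment Depot→n3→n4→Port: bottleneck 8, flow now 15.
No augmenting path remains; maximum flow = 15.
By max-flow min-cut, the minimum cut capacity equals the max flow.
In the residual graph, reachable from Depot: {Depot}.
Min-cut edges: Depot→n1 (2), Depot→n2 (5), Depot→n3 (8); capacity 2 + 5 + 8 = 15.

15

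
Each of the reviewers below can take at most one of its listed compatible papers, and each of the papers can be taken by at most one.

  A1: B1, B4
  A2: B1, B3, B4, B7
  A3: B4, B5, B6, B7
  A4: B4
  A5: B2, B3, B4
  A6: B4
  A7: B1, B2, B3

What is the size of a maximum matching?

6

Unit-capacity flow: source→left, listed edges, right→sink; max matching = max flow.
Augmenting path A1→B1 (+1); matched 1.
Augmenting path A2→B3 (+1); matched 2.
Augmenting path A3→B4 (+1); matched 3.
Augmenting path A5→B2 (+1); matched 4.
Augmenting path A4→B4→A3→B5 (+1); matched 5.
Augmenting path A7→B3→A2→B7 (+1); matched 6.
No augmenting path remains; maximum matching = 6.
König certificate: {A1, A2, A3, A5, A7, B4} is a vertex cover of size 6 (every listed pair touches it), so no matching can be larger.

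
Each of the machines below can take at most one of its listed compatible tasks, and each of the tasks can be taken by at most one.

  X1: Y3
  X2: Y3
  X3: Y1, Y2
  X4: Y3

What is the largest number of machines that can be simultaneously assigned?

2

Unit-capacity flow: source→left, listed edges, right→sink; max matching = max flow.
Augmenting path X1→Y3 (+1); matched 1.
Augmenting path X3→Y1 (+1); matched 2.
No augmenting path remains; maximum matching = 2.
König certificate: {X3, Y3} is a vertex cover of size 2 (every listed pair touches it), so no matching can be larger.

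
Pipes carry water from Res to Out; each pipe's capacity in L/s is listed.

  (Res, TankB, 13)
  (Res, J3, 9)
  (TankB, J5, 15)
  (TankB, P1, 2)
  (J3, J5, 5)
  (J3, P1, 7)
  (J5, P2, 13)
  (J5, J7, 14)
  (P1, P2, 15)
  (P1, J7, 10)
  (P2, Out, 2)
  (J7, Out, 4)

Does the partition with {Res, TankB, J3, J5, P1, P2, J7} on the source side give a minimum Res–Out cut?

Given cut capacity: 2 + 4 = 6.
Augment Res→TankB→J5→P2→Out: bottleneck 2, flow now 2.
Augment Res→TankB→J5→J7→Out: bottleneck 4, flow now 6.
No augmenting path remains; maximum flow = 6.
Cut capacity 6 equals the max flow, so it is a minimum cut.

Yes — it is a minimum cut (capacity 6).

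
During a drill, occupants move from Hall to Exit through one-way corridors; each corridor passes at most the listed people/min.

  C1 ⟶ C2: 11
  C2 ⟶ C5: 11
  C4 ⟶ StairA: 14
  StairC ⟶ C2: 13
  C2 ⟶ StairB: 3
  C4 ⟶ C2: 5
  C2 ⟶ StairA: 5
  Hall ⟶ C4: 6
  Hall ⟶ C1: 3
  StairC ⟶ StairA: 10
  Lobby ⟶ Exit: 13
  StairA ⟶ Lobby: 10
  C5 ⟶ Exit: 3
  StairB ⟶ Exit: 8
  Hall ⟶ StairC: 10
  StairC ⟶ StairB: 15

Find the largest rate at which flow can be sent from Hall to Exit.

19

Augment Hall→StairC→StairB→Exit: bottleneck 8, flow now 8.
Augment Hall→C4→C2→C5→Exit: bottleneck 3, flow now 11.
Augment Hall→C4→StairA→Lobby→Exit: bottleneck 3, flow now 14.
Augment Hall→StairC→StairA→Lobby→Exit: bottleneck 2, flow now 16.
Augment Hall→C1→C2→StairA→Lobby→Exit: bottleneck 3, flow now 19.
No augmenting path remains; maximum flow = 19.
In the residual graph, reachable from Hall: {Hall}.
Min-cut edges: Hall→C4 (6), Hall→StairC (10), Hall→C1 (3); capacity 6 + 10 + 3 = 19.
This cut is saturated, so no flow can exceed 19.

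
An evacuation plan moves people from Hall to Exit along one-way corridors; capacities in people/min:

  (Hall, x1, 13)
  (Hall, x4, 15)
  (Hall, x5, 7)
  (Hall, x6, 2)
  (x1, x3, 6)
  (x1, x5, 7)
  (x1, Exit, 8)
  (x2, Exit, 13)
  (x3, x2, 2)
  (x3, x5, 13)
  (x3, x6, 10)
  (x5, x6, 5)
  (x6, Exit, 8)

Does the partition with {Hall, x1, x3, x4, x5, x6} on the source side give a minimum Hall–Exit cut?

Given cut capacity: 8 + 2 + 8 = 18.
Augment Hall→x1→Exit: bottleneck 8, flow now 8.
Augment Hall→x6→Exit: bottleneck 2, flow now 10.
Augment Hall→x5→x6→Exit: bottleneck 5, flow now 15.
Augment Hall→x1→x3→x2→Exit: bottleneck 2, flow now 17.
Augment Hall→x1→x3→x6→Exit: bottleneck 1, flow now 18.
No augmenting path remains; maximum flow = 18.
Cut capacity 18 equals the max flow, so it is a minimum cut.

Yes — it is a minimum cut (capacity 18).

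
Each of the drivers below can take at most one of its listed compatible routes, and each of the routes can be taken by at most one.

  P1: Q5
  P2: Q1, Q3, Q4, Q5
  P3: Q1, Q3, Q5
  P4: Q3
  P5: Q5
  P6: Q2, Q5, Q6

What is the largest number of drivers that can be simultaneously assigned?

5

Unit-capacity flow: source→left, listed edges, right→sink; max matching = max flow.
Augmenting path P1→Q5 (+1); matched 1.
Augmenting path P2→Q1 (+1); matched 2.
Augmenting path P3→Q3 (+1); matched 3.
Augmenting path P6→Q2 (+1); matched 4.
Augmenting path P4→Q3→P3→Q1→P2→Q4 (+1); matched 5.
No augmenting path remains; maximum matching = 5.
König certificate: {P2, P3, P4, P6, Q5} is a vertex cover of size 5 (every listed pair touches it), so no matching can be larger.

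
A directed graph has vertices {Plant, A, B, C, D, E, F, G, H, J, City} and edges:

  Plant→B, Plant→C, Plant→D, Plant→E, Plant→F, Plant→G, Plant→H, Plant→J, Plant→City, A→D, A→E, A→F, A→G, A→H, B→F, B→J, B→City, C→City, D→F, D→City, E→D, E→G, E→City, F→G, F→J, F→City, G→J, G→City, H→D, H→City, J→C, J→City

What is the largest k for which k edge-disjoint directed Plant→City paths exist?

9

Assign every edge capacity 1; by Menger, the answer equals the max flow.
Path Plant→City (+1); total 1.
Path Plant→B→City (+1); total 2.
Path Plant→C→City (+1); total 3.
Path Plant→D→City (+1); total 4.
Path Plant→E→City (+1); total 5.
Path Plant→F→City (+1); total 6.
Path Plant→G→City (+1); total 7.
Path Plant→H→City (+1); total 8.
Path Plant→J→City (+1); total 9.
No residual Plant→City path; max flow = 9.
Certifying cut of size 9: {Plant→B, Plant→C, Plant→City, Plant→D, Plant→E, Plant→F, Plant→G, Plant→H, Plant→J}.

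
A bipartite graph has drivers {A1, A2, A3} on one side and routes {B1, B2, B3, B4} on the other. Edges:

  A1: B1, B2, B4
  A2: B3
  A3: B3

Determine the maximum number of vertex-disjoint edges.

2

Unit-capacity flow: source→left, listed edges, right→sink; max matching = max flow.
Augmenting path A1→B1 (+1); matched 1.
Augmenting path A2→B3 (+1); matched 2.
No augmenting path remains; maximum matching = 2.
König certificate: {A1, B3} is a vertex cover of size 2 (every listed pair touches it), so no matching can be larger.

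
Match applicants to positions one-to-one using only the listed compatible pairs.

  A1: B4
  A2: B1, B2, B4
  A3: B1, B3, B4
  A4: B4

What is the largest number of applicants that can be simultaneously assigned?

3

Unit-capacity flow: source→left, listed edges, right→sink; max matching = max flow.
Augmenting path A1→B4 (+1); matched 1.
Augmenting path A2→B1 (+1); matched 2.
Augmenting path A3→B3 (+1); matched 3.
No augmenting path remains; maximum matching = 3.
König certificate: {A2, A3, B4} is a vertex cover of size 3 (every listed pair touches it), so no matching can be larger.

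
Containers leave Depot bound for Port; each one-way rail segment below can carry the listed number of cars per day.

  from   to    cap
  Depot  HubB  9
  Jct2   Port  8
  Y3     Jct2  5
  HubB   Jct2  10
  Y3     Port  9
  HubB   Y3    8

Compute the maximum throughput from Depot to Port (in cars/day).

Augment Depot→HubB→Jct2→Port: bottleneck 8, flow now 8.
Augment Depot→HubB→Y3→Port: bottleneck 1, flow now 9.
No augmenting path remains; maximum flow = 9.
In the residual graph, reachable from Depot: {Depot}.
Min-cut edges: Depot→HubB (9); capacity 9 = 9.
This cut is saturated, so no flow can exceed 9.

9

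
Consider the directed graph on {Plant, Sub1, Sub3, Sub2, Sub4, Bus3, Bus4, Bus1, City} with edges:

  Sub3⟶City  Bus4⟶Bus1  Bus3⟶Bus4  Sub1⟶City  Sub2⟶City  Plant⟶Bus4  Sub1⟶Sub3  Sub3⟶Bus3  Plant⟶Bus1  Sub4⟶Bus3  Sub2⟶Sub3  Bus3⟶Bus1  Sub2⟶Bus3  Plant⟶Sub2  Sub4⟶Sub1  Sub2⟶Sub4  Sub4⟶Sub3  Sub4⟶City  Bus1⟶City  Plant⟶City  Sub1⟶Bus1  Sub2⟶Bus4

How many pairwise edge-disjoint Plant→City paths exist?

Assign every edge capacity 1; by Menger, the answer equals the max flow.
Path Plant→City (+1); total 1.
Path Plant→Sub2→City (+1); total 2.
Path Plant→Bus1→City (+1); total 3.
No residual Plant→City path; max flow = 3.
Certifying cut of size 3: {Bus1→City, Plant→City, Plant→Sub2}.

3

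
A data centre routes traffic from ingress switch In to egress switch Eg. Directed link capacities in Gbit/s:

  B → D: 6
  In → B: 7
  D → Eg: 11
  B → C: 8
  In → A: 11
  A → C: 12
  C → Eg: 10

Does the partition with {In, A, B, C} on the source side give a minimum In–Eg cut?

Yes — it is a minimum cut (capacity 16).

Given cut capacity: 6 + 10 = 16.
Augment In→A→C→Eg: bottleneck 10, flow now 10.
Augment In→B→D→Eg: bottleneck 6, flow now 16.
No augmenting path remains; maximum flow = 16.
Cut capacity 16 equals the max flow, so it is a minimum cut.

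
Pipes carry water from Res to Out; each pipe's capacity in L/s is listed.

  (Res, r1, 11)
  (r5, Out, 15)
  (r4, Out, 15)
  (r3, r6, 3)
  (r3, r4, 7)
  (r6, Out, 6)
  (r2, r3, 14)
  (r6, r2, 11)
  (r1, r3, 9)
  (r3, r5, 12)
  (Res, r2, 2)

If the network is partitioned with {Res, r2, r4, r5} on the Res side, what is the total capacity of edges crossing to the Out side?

55

Edges leaving {Res, r2, r4, r5}: Res→r1 (11), r2→r3 (14), r4→Out (15), r5→Out (15).
Cut capacity = 11 + 14 + 15 + 15 = 55.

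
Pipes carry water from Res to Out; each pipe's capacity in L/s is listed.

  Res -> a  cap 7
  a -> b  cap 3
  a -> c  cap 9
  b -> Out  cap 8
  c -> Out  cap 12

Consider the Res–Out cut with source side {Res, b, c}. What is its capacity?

27

Edges leaving {Res, b, c}: Res→a (7), b→Out (8), c→Out (12).
Cut capacity = 7 + 8 + 12 = 27.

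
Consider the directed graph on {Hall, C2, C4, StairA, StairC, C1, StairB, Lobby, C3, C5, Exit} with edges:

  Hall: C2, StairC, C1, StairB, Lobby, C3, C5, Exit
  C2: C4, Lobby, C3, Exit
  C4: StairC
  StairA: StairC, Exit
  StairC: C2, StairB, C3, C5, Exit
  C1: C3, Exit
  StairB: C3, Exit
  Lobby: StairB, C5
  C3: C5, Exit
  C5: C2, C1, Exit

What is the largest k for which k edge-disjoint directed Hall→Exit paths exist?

Assign every edge capacity 1; by Menger, the answer equals the max flow.
Path Hall→Exit (+1); total 1.
Path Hall→C2→Exit (+1); total 2.
Path Hall→StairC→Exit (+1); total 3.
Path Hall→C1→Exit (+1); total 4.
Path Hall→StairB→Exit (+1); total 5.
Path Hall→C3→Exit (+1); total 6.
Path Hall→C5→Exit (+1); total 7.
No residual Hall→Exit path; max flow = 7.
Certifying cut of size 7: {C1→Exit, C2→Exit, C3→Exit, C5→Exit, Hall→Exit, StairB→Exit, StairC→Exit}.

7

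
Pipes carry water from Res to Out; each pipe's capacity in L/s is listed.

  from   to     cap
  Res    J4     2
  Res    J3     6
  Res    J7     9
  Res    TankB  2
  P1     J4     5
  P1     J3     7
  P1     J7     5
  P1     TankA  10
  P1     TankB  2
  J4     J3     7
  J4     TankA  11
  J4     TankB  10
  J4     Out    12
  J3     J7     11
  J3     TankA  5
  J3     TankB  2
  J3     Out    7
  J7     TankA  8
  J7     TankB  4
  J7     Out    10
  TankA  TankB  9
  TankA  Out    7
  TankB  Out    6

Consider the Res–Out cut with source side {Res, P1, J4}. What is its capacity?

Edges leaving {Res, P1, J4}: Res→J3 (6), Res→J7 (9), Res→TankB (2), P1→J3 (7), P1→J7 (5), P1→TankA (10), P1→TankB (2), J4→J3 (7), J4→TankA (11), J4→TankB (10), J4→Out (12).
Cut capacity = 6 + 9 + 2 + 7 + 5 + 10 + 2 + 7 + 11 + 10 + 12 = 81.

81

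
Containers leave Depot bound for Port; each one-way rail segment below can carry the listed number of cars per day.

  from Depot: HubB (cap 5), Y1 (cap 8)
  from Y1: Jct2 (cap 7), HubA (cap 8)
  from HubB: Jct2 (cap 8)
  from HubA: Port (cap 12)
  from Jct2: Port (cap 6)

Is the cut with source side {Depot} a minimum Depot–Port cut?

Yes — it is a minimum cut (capacity 13).

Given cut capacity: 8 + 5 = 13.
Augment Depot→Y1→HubA→Port: bottleneck 8, flow now 8.
Augment Depot→HubB→Jct2→Port: bottleneck 5, flow now 13.
No augmenting path remains; maximum flow = 13.
Cut capacity 13 equals the max flow, so it is a minimum cut.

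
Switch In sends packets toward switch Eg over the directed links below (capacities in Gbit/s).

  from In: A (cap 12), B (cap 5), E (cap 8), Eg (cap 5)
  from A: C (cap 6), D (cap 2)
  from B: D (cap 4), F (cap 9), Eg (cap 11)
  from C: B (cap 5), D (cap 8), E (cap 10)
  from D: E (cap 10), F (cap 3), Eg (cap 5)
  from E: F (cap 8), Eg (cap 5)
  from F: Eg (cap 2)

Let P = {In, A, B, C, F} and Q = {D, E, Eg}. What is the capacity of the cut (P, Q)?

50

Edges leaving {In, A, B, C, F}: In→E (8), In→Eg (5), A→D (2), B→D (4), B→Eg (11), C→D (8), C→E (10), F→Eg (2).
Cut capacity = 8 + 5 + 2 + 4 + 11 + 8 + 10 + 2 = 50.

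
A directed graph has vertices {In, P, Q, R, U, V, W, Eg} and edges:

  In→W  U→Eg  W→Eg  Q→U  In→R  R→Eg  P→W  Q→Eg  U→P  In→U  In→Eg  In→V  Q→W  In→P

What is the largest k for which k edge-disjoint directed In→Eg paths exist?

4

Assign every edge capacity 1; by Menger, the answer equals the max flow.
Path In→Eg (+1); total 1.
Path In→R→Eg (+1); total 2.
Path In→U→Eg (+1); total 3.
Path In→W→Eg (+1); total 4.
No residual In→Eg path; max flow = 4.
Certifying cut of size 4: {In→Eg, In→R, In→U, W→Eg}.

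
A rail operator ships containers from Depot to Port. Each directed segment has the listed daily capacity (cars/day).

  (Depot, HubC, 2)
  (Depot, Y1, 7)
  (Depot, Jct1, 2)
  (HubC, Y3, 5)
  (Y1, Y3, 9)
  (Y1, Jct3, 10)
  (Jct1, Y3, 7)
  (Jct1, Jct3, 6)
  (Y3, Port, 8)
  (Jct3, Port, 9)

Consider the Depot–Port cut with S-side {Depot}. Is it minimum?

Yes — it is a minimum cut (capacity 11).

Given cut capacity: 2 + 7 + 2 = 11.
Augment Depot→HubC→Y3→Port: bottleneck 2, flow now 2.
Augment Depot→Y1→Y3→Port: bottleneck 6, flow now 8.
Augment Depot→Y1→Jct3→Port: bottleneck 1, flow now 9.
Augment Depot→Jct1→Jct3→Port: bottleneck 2, flow now 11.
No augmenting path remains; maximum flow = 11.
Cut capacity 11 equals the max flow, so it is a minimum cut.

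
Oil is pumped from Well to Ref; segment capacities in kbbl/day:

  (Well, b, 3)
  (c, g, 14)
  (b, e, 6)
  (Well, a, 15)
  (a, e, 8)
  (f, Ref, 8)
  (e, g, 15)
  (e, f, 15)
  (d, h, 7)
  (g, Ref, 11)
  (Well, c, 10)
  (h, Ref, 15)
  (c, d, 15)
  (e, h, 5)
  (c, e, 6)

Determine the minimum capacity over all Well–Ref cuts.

Augment Well→c→g→Ref: bottleneck 10, flow now 10.
Augment Well→a→e→f→Ref: bottleneck 8, flow now 18.
Augment Well→b→e→g→Ref: bottleneck 1, flow now 19.
Augment Well→b→e→h→Ref: bottleneck 2, flow now 21.
No augmenting path remains; maximum flow = 21.
By max-flow min-cut, the minimum cut capacity equals the max flow.
In the residual graph, reachable from Well: {Well, a}.
Min-cut edges: Well→b (3), Well→c (10), a→e (8); capacity 3 + 10 + 8 = 21.

21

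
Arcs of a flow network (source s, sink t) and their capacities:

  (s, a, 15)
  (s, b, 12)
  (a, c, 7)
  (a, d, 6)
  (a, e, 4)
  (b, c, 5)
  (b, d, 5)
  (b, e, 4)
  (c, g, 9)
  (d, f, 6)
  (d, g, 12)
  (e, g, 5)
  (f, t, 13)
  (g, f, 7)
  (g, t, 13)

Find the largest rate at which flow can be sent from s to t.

Augment s→a→c→g→t: bottleneck 7, flow now 7.
Augment s→a→d→f→t: bottleneck 6, flow now 13.
Augment s→a→e→g→t: bottleneck 2, flow now 15.
Augment s→b→c→g→t: bottleneck 2, flow now 17.
Augment s→b→d→g→t: bottleneck 2, flow now 19.
Augment s→b→d→g→f→t: bottleneck 3, flow now 22.
Augment s→b→e→g→f→t: bottleneck 3, flow now 25.
No augmenting path remains; maximum flow = 25.
In the residual graph, reachable from s: {s, a, b, c, e}.
Min-cut edges: a→d (6), b→d (5), c→g (9), e→g (5); capacity 6 + 5 + 9 + 5 = 25.
This cut is saturated, so no flow can exceed 25.

25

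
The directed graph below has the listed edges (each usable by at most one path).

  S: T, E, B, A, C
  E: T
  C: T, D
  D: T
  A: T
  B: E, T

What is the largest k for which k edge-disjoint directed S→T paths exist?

Assign every edge capacity 1; by Menger, the answer equals the max flow.
Path S→T (+1); total 1.
Path S→A→T (+1); total 2.
Path S→B→T (+1); total 3.
Path S→C→T (+1); total 4.
Path S→E→T (+1); total 5.
No residual S→T path; max flow = 5.
Certifying cut of size 5: {S→A, S→B, S→C, S→E, S→T}.

5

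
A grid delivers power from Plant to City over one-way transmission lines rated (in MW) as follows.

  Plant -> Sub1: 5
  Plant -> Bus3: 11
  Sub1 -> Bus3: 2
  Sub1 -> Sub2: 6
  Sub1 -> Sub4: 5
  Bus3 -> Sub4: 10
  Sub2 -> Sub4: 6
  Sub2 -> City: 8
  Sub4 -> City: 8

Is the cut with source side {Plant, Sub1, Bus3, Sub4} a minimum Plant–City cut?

Given cut capacity: 6 + 8 = 14.
Augment Plant→Sub1→Sub2→City: bottleneck 5, flow now 5.
Augment Plant→Bus3→Sub4→City: bottleneck 8, flow now 13.
No augmenting path remains; maximum flow = 13.
In the residual graph, reachable from Plant: {Plant, Bus3, Sub4}.
Min-cut edges: Plant→Sub1 (5), Sub4→City (8); capacity 5 + 8 = 13.
Cut capacity 14 exceeds the max flow 13, so it is not minimum.

No — its capacity is 14, but the minimum cut has capacity 13.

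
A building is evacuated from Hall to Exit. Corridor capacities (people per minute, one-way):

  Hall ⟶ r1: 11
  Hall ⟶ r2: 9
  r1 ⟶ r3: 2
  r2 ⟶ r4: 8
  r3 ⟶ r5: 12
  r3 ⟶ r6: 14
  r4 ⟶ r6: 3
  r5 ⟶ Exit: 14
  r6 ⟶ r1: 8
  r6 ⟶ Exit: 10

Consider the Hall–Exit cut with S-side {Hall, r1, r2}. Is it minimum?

Given cut capacity: 2 + 8 = 10.
Augment Hall→r1→r3→r5→Exit: bottleneck 2, flow now 2.
Augment Hall→r2→r4→r6→Exit: bottleneck 3, flow now 5.
No augmenting path remains; maximum flow = 5.
In the residual graph, reachable from Hall: {Hall, r1, r2, r4}.
Min-cut edges: r1→r3 (2), r4→r6 (3); capacity 2 + 3 = 5.
Cut capacity 10 exceeds the max flow 5, so it is not minimum.

No — its capacity is 10, but the minimum cut has capacity 5.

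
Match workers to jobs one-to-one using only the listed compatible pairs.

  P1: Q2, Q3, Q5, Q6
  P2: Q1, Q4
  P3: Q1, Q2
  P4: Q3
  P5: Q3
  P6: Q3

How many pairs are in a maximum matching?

Unit-capacity flow: source→left, listed edges, right→sink; max matching = max flow.
Augmenting path P1→Q2 (+1); matched 1.
Augmenting path P2→Q1 (+1); matched 2.
Augmenting path P4→Q3 (+1); matched 3.
Augmenting path P3→Q1→P2→Q4 (+1); matched 4.
No augmenting path remains; maximum matching = 4.
König certificate: {P1, P2, P3, Q3} is a vertex cover of size 4 (every listed pair touches it), so no matching can be larger.

4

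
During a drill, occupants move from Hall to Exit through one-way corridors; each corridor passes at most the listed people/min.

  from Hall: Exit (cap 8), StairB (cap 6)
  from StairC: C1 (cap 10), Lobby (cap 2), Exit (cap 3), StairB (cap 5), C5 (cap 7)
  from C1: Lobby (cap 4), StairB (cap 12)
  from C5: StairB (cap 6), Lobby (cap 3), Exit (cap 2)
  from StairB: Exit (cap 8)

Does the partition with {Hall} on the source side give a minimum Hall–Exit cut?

Given cut capacity: 6 + 8 = 14.
Augment Hall→Exit: bottleneck 8, flow now 8.
Augment Hall→StairB→Exit: bottleneck 6, flow now 14.
No augmenting path remains; maximum flow = 14.
Cut capacity 14 equals the max flow, so it is a minimum cut.

Yes — it is a minimum cut (capacity 14).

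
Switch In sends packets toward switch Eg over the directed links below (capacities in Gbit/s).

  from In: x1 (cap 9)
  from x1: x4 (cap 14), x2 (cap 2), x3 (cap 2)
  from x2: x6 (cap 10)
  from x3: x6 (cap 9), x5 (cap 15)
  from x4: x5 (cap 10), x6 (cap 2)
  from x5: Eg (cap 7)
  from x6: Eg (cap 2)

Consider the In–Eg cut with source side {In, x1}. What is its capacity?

18

Edges leaving {In, x1}: x1→x2 (2), x1→x3 (2), x1→x4 (14).
Cut capacity = 2 + 2 + 14 = 18.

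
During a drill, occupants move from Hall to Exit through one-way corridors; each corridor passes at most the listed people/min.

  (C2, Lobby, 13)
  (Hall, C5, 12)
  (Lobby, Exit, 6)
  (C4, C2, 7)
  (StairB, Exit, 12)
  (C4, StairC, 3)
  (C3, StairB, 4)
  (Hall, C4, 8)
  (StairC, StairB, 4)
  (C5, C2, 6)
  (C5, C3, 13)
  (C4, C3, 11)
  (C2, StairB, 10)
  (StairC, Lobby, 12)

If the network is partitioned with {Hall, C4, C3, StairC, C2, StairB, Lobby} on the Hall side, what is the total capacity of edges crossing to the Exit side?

30

Edges leaving {Hall, C4, C3, StairC, C2, StairB, Lobby}: Hall→C5 (12), StairB→Exit (12), Lobby→Exit (6).
Cut capacity = 12 + 12 + 6 = 30.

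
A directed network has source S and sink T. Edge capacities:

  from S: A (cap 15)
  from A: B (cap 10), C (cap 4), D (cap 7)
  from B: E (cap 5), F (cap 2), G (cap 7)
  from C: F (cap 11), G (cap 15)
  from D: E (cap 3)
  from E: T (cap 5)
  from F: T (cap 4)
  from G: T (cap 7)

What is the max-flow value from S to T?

15

Augment S→A→B→E→T: bottleneck 5, flow now 5.
Augment S→A→B→F→T: bottleneck 2, flow now 7.
Augment S→A→B→G→T: bottleneck 3, flow now 10.
Augment S→A→C→F→T: bottleneck 2, flow now 12.
Augment S→A→C→G→T: bottleneck 2, flow now 14.
Augment S→A→D→E→B→G→T: bottleneck 1, flow now 15. (uses reverse residual edge)
No augmenting path remains; maximum flow = 15.
In the residual graph, reachable from S: {S}.
Min-cut edges: S→A (15); capacity 15 = 15.
This cut is saturated, so no flow can exceed 15.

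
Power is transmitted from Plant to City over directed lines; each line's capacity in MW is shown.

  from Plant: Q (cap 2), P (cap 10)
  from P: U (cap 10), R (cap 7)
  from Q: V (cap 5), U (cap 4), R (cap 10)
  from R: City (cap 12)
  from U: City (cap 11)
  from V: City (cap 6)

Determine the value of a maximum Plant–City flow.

Augment Plant→P→R→City: bottleneck 7, flow now 7.
Augment Plant→P→U→City: bottleneck 3, flow now 10.
Augment Plant→Q→R→City: bottleneck 2, flow now 12.
No augmenting path remains; maximum flow = 12.
In the residual graph, reachable from Plant: {Plant}.
Min-cut edges: Plant→P (10), Plant→Q (2); capacity 10 + 2 = 12.
This cut is saturated, so no flow can exceed 12.

12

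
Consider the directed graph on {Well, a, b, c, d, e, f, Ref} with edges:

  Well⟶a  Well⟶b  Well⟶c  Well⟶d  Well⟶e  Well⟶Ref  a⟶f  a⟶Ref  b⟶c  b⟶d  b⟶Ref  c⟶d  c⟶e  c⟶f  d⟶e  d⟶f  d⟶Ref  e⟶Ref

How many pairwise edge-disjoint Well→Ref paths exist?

5

Assign every edge capacity 1; by Menger, the answer equals the max flow.
Path Well→Ref (+1); total 1.
Path Well→a→Ref (+1); total 2.
Path Well→b→Ref (+1); total 3.
Path Well→d→Ref (+1); total 4.
Path Well→e→Ref (+1); total 5.
No residual Well→Ref path; max flow = 5.
Certifying cut of size 5: {Well→Ref, Well→a, Well→b, d→Ref, e→Ref}.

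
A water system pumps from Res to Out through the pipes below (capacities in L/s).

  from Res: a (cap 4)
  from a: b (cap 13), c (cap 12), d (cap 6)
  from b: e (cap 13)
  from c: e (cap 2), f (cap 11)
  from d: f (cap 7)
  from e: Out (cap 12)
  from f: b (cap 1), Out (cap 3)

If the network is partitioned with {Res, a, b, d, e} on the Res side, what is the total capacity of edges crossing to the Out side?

Edges leaving {Res, a, b, d, e}: a→c (12), d→f (7), e→Out (12).
Cut capacity = 12 + 7 + 12 = 31.

31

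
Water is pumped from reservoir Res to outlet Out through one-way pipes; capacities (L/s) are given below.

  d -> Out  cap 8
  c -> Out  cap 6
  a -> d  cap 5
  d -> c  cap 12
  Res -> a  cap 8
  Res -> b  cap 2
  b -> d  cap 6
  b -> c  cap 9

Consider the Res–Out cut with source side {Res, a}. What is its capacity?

Edges leaving {Res, a}: Res→b (2), a→d (5).
Cut capacity = 2 + 5 = 7.

7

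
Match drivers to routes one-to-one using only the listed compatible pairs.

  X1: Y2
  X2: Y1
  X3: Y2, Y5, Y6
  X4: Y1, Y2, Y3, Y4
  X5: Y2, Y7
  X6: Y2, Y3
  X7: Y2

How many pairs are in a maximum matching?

Unit-capacity flow: source→left, listed edges, right→sink; max matching = max flow.
Augmenting path X1→Y2 (+1); matched 1.
Augmenting path X2→Y1 (+1); matched 2.
Augmenting path X3→Y5 (+1); matched 3.
Augmenting path X4→Y3 (+1); matched 4.
Augmenting path X5→Y7 (+1); matched 5.
Augmenting path X6→Y3→X4→Y4 (+1); matched 6.
No augmenting path remains; maximum matching = 6.
König certificate: {X2, X3, X4, X5, X6, Y2} is a vertex cover of size 6 (every listed pair touches it), so no matching can be larger.

6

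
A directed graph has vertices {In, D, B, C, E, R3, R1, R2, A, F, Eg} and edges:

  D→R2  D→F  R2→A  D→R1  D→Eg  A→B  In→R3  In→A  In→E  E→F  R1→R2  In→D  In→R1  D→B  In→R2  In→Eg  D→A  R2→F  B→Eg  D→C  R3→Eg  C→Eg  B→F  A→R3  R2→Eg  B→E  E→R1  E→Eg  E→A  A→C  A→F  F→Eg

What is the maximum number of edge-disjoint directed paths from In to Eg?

7

Assign every edge capacity 1; by Menger, the answer equals the max flow.
Path In→Eg (+1); total 1.
Path In→D→Eg (+1); total 2.
Path In→E→Eg (+1); total 3.
Path In→R3→Eg (+1); total 4.
Path In→R2→Eg (+1); total 5.
Path In→A→B→Eg (+1); total 6.
Path In→R1→R2→F→Eg (+1); total 7.
No residual In→Eg path; max flow = 7.
Certifying cut of size 7: {In→A, In→D, In→E, In→Eg, In→R1, In→R2, In→R3}.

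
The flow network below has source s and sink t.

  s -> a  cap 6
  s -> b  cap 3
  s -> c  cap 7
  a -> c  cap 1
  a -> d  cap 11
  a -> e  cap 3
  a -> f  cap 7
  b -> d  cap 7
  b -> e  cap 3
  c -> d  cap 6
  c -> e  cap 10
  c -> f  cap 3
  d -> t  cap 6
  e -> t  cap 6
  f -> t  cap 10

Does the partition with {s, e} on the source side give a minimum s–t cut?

Given cut capacity: 6 + 3 + 7 + 6 = 22.
Augment s→a→d→t: bottleneck 6, flow now 6.
Augment s→b→e→t: bottleneck 3, flow now 9.
Augment s→c→e→t: bottleneck 3, flow now 12.
Augment s→c→f→t: bottleneck 3, flow now 15.
Augment s→c→d→a→f→t: bottleneck 1, flow now 16. (uses reverse residual edge)
No augmenting path remains; maximum flow = 16.
In the residual graph, reachable from s: {s}.
Min-cut edges: s→a (6), s→b (3), s→c (7); capacity 6 + 3 + 7 = 16.
Cut capacity 22 exceeds the max flow 16, so it is not minimum.

No — its capacity is 22, but the minimum cut has capacity 16.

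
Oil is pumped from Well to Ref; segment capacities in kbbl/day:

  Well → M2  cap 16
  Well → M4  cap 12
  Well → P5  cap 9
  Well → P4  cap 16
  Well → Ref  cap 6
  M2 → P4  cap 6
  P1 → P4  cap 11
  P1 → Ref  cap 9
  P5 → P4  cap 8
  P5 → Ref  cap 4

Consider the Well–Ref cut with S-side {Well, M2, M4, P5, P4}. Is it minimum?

Given cut capacity: 6 + 4 = 10.
Augment Well→Ref: bottleneck 6, flow now 6.
Augment Well→P5→Ref: bottleneck 4, flow now 10.
No augmenting path remains; maximum flow = 10.
Cut capacity 10 equals the max flow, so it is a minimum cut.

Yes — it is a minimum cut (capacity 10).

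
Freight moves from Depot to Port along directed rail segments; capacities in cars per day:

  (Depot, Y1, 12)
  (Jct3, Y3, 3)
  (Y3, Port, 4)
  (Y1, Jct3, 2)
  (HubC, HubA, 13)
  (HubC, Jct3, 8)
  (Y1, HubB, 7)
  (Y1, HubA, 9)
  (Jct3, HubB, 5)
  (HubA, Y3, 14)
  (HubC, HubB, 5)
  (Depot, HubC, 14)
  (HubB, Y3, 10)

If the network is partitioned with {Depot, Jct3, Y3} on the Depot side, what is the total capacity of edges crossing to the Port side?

35

Edges leaving {Depot, Jct3, Y3}: Depot→Y1 (12), Depot→HubC (14), Jct3→HubB (5), Y3→Port (4).
Cut capacity = 12 + 14 + 5 + 4 = 35.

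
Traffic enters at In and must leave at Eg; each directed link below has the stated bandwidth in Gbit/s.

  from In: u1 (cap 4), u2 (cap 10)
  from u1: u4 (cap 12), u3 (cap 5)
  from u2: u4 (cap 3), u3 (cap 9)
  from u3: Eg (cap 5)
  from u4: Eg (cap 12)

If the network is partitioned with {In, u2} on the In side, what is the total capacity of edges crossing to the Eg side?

Edges leaving {In, u2}: In→u1 (4), u2→u3 (9), u2→u4 (3).
Cut capacity = 4 + 9 + 3 = 16.

16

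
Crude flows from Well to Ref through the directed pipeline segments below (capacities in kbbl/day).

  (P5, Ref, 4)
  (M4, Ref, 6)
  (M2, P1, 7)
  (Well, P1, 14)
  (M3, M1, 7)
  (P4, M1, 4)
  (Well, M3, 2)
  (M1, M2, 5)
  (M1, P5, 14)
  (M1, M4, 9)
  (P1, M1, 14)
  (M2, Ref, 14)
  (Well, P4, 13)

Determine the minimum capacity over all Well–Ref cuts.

Augment Well→P4→M1→M4→Ref: bottleneck 4, flow now 4.
Augment Well→M3→M1→M4→Ref: bottleneck 2, flow now 6.
Augment Well→P1→M1→P5→Ref: bottleneck 4, flow now 10.
Augment Well→P1→M1→M2→Ref: bottleneck 5, flow now 15.
No augmenting path remains; maximum flow = 15.
By max-flow min-cut, the minimum cut capacity equals the max flow.
In the residual graph, reachable from Well: {Well, P4, M3, P1, M1, M4, P5}.
Min-cut edges: M1→M2 (5), M4→Ref (6), P5→Ref (4); capacity 5 + 6 + 4 = 15.

15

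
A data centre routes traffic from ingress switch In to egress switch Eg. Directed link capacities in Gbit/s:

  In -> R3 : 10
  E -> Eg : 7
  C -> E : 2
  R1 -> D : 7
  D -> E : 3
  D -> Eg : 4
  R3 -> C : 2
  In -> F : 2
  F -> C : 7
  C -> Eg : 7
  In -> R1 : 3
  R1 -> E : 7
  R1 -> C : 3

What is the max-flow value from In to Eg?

7

Augment In→R3→C→Eg: bottleneck 2, flow now 2.
Augment In→R1→C→Eg: bottleneck 3, flow now 5.
Augment In→F→C→Eg: bottleneck 2, flow now 7.
No augmenting path remains; maximum flow = 7.
In the residual graph, reachable from In: {In, R3}.
Min-cut edges: In→R1 (3), In→F (2), R3→C (2); capacity 3 + 2 + 2 = 7.
This cut is saturated, so no flow can exceed 7.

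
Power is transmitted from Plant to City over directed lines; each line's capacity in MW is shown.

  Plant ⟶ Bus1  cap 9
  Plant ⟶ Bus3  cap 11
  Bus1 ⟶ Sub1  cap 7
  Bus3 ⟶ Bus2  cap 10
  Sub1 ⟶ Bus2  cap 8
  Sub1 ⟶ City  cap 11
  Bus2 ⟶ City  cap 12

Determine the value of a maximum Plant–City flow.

Augment Plant→Bus1→Sub1→City: bottleneck 7, flow now 7.
Augment Plant→Bus3→Bus2→City: bottleneck 10, flow now 17.
No augmenting path remains; maximum flow = 17.
In the residual graph, reachable from Plant: {Plant, Bus1, Bus3}.
Min-cut edges: Bus1→Sub1 (7), Bus3→Bus2 (10); capacity 7 + 10 = 17.
This cut is saturated, so no flow can exceed 17.

17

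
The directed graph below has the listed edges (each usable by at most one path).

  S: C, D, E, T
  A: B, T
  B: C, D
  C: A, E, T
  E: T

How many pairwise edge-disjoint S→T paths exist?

3

Assign every edge capacity 1; by Menger, the answer equals the max flow.
Path S→T (+1); total 1.
Path S→C→T (+1); total 2.
Path S→E→T (+1); total 3.
No residual S→T path; max flow = 3.
Certifying cut of size 3: {S→C, S→E, S→T}.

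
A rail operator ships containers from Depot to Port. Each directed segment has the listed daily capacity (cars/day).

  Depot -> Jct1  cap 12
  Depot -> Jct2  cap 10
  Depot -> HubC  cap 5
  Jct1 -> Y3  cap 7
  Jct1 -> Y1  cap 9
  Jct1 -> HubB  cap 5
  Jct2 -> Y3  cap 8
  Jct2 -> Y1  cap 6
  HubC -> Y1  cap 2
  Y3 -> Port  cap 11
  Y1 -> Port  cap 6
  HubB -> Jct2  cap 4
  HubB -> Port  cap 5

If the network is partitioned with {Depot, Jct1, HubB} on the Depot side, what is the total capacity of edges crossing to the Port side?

Edges leaving {Depot, Jct1, HubB}: Depot→Jct2 (10), Depot→HubC (5), Jct1→Y3 (7), Jct1→Y1 (9), HubB→Jct2 (4), HubB→Port (5).
Cut capacity = 10 + 5 + 7 + 9 + 4 + 5 = 40.

40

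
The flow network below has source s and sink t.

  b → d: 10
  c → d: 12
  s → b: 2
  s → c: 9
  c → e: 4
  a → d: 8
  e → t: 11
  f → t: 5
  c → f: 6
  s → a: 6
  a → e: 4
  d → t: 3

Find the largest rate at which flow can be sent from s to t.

16

Augment s→a→d→t: bottleneck 3, flow now 3.
Augment s→a→e→t: bottleneck 3, flow now 6.
Augment s→c→e→t: bottleneck 4, flow now 10.
Augment s→c→f→t: bottleneck 5, flow now 15.
Augment s→b→d→a→e→t: bottleneck 1, flow now 16. (uses reverse residual edge)
No augmenting path remains; maximum flow = 16.
In the residual graph, reachable from s: {s, a, b, d}.
Min-cut edges: s→c (9), a→e (4), d→t (3); capacity 9 + 4 + 3 = 16.
This cut is saturated, so no flow can exceed 16.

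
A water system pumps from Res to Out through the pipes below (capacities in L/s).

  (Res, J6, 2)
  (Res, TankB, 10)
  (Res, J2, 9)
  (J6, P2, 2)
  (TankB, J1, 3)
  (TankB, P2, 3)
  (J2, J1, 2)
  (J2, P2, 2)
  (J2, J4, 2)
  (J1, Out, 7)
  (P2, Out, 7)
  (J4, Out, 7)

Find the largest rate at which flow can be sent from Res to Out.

14

Augment Res→J6→P2→Out: bottleneck 2, flow now 2.
Augment Res→TankB→J1→Out: bottleneck 3, flow now 5.
Augment Res→TankB→P2→Out: bottleneck 3, flow now 8.
Augment Res→J2→J1→Out: bottleneck 2, flow now 10.
Augment Res→J2→P2→Out: bottleneck 2, flow now 12.
Augment Res→J2→J4→Out: bottleneck 2, flow now 14.
No augmenting path remains; maximum flow = 14.
In the residual graph, reachable from Res: {Res, TankB, J2}.
Min-cut edges: Res→J6 (2), TankB→J1 (3), TankB→P2 (3), J2→J1 (2), J2→P2 (2), J2→J4 (2); capacity 2 + 3 + 3 + 2 + 2 + 2 = 14.
This cut is saturated, so no flow can exceed 14.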